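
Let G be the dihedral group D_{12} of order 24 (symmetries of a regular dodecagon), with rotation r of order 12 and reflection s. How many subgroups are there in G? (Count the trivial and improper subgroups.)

34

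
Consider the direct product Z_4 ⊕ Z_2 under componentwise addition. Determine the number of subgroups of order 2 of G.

|G| = 8 and 2 | 8, so subgroups of order 2 are possible by Lagrange.
The subgroups of order 2 are: {(0,0), (0,1)}; {(0,0), (2,0)}; {(0,0), (2,1)}.
So G has 3 subgroups of order 2.

3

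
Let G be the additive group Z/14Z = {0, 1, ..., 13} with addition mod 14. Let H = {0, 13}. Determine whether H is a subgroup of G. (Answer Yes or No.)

No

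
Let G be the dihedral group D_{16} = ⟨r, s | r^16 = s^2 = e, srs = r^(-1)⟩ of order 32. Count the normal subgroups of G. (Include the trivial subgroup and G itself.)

8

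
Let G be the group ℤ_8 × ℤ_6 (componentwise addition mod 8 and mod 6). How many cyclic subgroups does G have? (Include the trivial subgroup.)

16

Group the elements of G by the cyclic subgroup they generate; each cyclic subgroup of order d accounts for φ(d) elements.
Cyclic subgroups by order — order 1: 1; order 2: 3; order 3: 1; order 4: 2; order 6: 3; order 8: 2; order 12: 2; order 24: 2.
Total: 16.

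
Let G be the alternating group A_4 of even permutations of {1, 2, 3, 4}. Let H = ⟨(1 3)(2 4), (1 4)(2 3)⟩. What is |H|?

|⟨(1 3)(2 4)⟩| = 2 and |⟨(1 4)(2 3)⟩| = 2, so |H| is a multiple of lcm(2, 2) = 2 and divides |G| = 12.
Closing under the operation: H = {e, (1 2)(3 4), (1 3)(2 4), (1 4)(2 3)}, so |H| = 4.

4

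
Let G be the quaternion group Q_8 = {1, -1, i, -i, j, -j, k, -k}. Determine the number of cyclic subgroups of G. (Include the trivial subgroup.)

5

A cyclic subgroup of order d is generated by each of its φ(d) elements of order d, so the cyclic subgroups of order d number (#elements of order d)/φ(d).
Cyclic subgroups by order — order 1: 1; order 2: 1; order 4: 3.
Total: 5.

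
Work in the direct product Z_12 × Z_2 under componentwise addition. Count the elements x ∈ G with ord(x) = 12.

An element (a,b) has order lcm(ord(a), ord(b)); count pairs with lcm equal to 12.
Enumerating gives 8 such elements.

8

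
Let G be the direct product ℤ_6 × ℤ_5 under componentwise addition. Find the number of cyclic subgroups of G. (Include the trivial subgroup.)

8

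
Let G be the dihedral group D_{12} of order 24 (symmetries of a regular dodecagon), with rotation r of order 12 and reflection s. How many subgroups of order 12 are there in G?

3

|G| = 24 and 12 | 24, so subgroups of order 12 are possible by Lagrange.
The subgroups of order 12 are: {e, r, r^2, r^3, r^4, r^5, r^6, r^7, r^8, r^9, r^10, r^11}; {e, r^2, r^4, r^6, r^8, r^10, s, r^2s, r^4s, r^6s, r^8s, r^10s}; {e, r^2, r^4, r^6, r^8, r^10, rs, r^3s, r^5s, r^7s, r^9s, r^11s}.
So G has 3 subgroups of order 12.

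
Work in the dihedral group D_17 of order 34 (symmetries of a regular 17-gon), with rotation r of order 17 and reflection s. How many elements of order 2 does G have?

17

Enumerating element orders in G gives 17 elements of order 2.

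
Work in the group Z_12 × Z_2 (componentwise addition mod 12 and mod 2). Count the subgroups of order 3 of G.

1

|G| = 24 and 3 | 24, so subgroups of order 3 are possible by Lagrange.
The subgroups of order 3 are: {(0,0), (4,0), (8,0)}.
So G has 1 subgroup of order 3.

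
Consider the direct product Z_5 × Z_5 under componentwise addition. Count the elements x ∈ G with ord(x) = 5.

An element (a,b) has order lcm(ord(a), ord(b)); count pairs with lcm equal to 5.
Enumerating gives 24 such elements.

24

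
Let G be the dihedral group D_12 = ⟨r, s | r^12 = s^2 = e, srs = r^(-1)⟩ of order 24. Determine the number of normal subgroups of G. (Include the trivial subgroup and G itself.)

G has 34 subgroups. Checking conjugation-invariance by order — order 1: 1/1 normal; order 2: 1/13 normal; order 3: 1/1 normal; order 4: 1/7 normal; order 6: 1/5 normal; order 8: 0/3 normal; order 12: 3/3 normal; order 24: 1/1 normal.
Total normal subgroups: 9.

9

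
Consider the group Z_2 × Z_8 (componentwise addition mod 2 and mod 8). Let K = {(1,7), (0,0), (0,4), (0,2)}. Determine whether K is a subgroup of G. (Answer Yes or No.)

No

(0,2) ∈ K but its inverse (0,6) ∉ K, so K is not a subgroup.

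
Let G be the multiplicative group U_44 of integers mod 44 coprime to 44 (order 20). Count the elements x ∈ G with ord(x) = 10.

12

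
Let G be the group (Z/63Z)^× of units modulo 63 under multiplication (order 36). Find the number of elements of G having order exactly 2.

3

The elements of order 2 are: 8, 55, 62.
That's 3.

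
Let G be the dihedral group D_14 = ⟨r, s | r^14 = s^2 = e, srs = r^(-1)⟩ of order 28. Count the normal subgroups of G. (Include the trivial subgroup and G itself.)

7

G has 28 subgroups. Checking conjugation-invariance by order — order 1: 1/1 normal; order 2: 1/15 normal; order 4: 0/7 normal; order 7: 1/1 normal; order 14: 3/3 normal; order 28: 1/1 normal.
Total normal subgroups: 7.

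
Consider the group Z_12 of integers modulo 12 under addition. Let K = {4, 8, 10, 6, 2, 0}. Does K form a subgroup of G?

Yes

|K| = 6 divides |G| = 12, consistent with Lagrange.
K contains the identity, every element's inverse is in K, and K is closed under +: it is a subgroup.
In fact K = ⟨2⟩.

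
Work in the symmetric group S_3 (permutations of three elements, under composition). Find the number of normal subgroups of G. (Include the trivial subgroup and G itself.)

G has 6 subgroups. Checking conjugation-invariance by order — order 1: 1/1 normal; order 2: 0/3 normal; order 3: 1/1 normal; order 6: 1/1 normal.
Total normal subgroups: 3.

3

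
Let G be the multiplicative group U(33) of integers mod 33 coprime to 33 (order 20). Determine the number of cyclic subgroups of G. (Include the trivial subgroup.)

Each element a generates a cyclic subgroup ⟨a⟩; distinct elements may generate the same one (a cyclic group of order d has φ(d) generators).
Cyclic subgroups by order — order 1: 1; order 2: 3; order 5: 1; order 10: 3.
Total: 8.

8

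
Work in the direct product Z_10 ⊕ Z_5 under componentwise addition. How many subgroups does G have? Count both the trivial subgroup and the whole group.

16

|G| = 50, so by Lagrange every subgroup order divides 50. Divisors: 1, 2, 5, 10, 25, 50.
Subgroups by order — order 1: 1; order 2: 1; order 5: 6; order 10: 6; order 25: 1; order 50: 1.
Total: 1 + 1 + 6 + 6 + 1 + 1 = 16.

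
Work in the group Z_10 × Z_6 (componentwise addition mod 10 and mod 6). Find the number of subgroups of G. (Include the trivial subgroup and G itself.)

|G| = 60, so by Lagrange every subgroup order divides 60. Divisors: 1, 2, 3, 4, 5, 6, 10, 12, 15, 20, 30, 60.
Subgroups by order — order 1: 1; order 2: 3; order 3: 1; order 4: 1; order 5: 1; order 6: 3; order 10: 3; order 12: 1; order 15: 1; order 20: 1; order 30: 3; order 60: 1.
Total: 1 + 3 + 1 + 1 + 1 + 3 + 3 + 1 + 1 + 1 + 3 + 1 = 20.

20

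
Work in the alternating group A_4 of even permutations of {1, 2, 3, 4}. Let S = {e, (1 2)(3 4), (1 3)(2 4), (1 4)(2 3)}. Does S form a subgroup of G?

|S| = 4 divides |G| = 12, consistent with Lagrange.
S contains the identity, every element's inverse is in S, and S is closed under ∘: it is a subgroup.

Yes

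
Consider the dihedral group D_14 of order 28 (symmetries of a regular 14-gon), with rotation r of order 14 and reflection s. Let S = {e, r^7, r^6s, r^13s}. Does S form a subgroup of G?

Yes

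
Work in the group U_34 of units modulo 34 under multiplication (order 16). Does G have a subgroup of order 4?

Yes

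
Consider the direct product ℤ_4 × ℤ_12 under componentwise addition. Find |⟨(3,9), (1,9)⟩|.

8

|⟨(3,9)⟩| = 4 and |⟨(1,9)⟩| = 4, so |H| is a multiple of lcm(4, 4) = 4 and divides |G| = 48.
Closing under the operation: H = {(0,0), (0,6), (1,3), (1,9), (2,0), (2,6), (3,3), (3,9)}, so |H| = 8.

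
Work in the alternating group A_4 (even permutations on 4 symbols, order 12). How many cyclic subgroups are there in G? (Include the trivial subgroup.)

A cyclic subgroup of order d is generated by each of its φ(d) elements of order d, so the cyclic subgroups of order d number (#elements of order d)/φ(d).
Cyclic subgroups by order — order 1: 1; order 2: 3; order 3: 4.
Total: 8.

8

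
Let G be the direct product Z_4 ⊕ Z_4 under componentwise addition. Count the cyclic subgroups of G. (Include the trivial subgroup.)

Group the elements of G by the cyclic subgroup they generate; each cyclic subgroup of order d accounts for φ(d) elements.
Cyclic subgroups by order — order 1: 1; order 2: 3; order 4: 6.
Total: 10.

10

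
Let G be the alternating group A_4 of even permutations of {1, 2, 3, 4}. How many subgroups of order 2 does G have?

3

|G| = 12 and 2 | 12, so subgroups of order 2 are possible by Lagrange.
The subgroups of order 2 are: {e, (1 2)(3 4)}; {e, (1 3)(2 4)}; {e, (1 4)(2 3)}.
So G has 3 subgroups of order 2.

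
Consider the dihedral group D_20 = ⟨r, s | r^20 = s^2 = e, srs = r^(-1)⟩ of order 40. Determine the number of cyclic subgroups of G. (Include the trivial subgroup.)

A cyclic subgroup of order d is generated by each of its φ(d) elements of order d, so the cyclic subgroups of order d number (#elements of order d)/φ(d).
Cyclic subgroups by order — order 1: 1; order 2: 21; order 4: 1; order 5: 1; order 10: 1; order 20: 1.
Total: 26.

26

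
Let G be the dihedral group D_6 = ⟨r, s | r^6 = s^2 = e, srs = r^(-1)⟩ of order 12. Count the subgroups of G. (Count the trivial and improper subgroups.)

16

|G| = 12, so by Lagrange every subgroup order divides 12. Divisors: 1, 2, 3, 4, 6, 12.
Subgroups by order — order 1: 1; order 2: 7; order 3: 1; order 4: 3; order 6: 3; order 12: 1.
Total: 1 + 7 + 1 + 3 + 3 + 1 = 16.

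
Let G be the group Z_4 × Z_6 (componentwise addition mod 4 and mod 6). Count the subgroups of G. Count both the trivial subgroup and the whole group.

|G| = 24, so by Lagrange every subgroup order divides 24. Divisors: 1, 2, 3, 4, 6, 8, 12, 24.
Subgroups by order — order 1: 1; order 2: 3; order 3: 1; order 4: 3; order 6: 3; order 8: 1; order 12: 3; order 24: 1.
Total: 1 + 3 + 1 + 3 + 3 + 1 + 3 + 1 = 16.

16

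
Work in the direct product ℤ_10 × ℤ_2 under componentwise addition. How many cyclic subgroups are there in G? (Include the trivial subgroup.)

8

Group the elements of G by the cyclic subgroup they generate; each cyclic subgroup of order d accounts for φ(d) elements.
Cyclic subgroups by order — order 1: 1; order 2: 3; order 5: 1; order 10: 3.
Total: 8.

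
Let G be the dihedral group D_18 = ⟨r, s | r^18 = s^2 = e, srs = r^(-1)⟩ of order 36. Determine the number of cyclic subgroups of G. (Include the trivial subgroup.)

Each element a generates a cyclic subgroup ⟨a⟩; distinct elements may generate the same one (a cyclic group of order d has φ(d) generators).
Cyclic subgroups by order — order 1: 1; order 2: 19; order 3: 1; order 6: 1; order 9: 1; order 18: 1.
Total: 24.

24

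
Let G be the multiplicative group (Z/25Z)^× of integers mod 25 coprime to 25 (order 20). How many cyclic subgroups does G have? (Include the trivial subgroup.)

A cyclic subgroup of order d is generated by each of its φ(d) elements of order d, so the cyclic subgroups of order d number (#elements of order d)/φ(d).
Cyclic subgroups by order — order 1: 1; order 2: 1; order 4: 1; order 5: 1; order 10: 1; order 20: 1.
Total: 6.

6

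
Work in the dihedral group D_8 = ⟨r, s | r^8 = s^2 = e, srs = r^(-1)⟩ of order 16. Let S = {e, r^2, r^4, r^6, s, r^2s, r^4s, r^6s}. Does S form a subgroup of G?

Yes

|S| = 8 divides |G| = 16, consistent with Lagrange.
S contains the identity, every element's inverse is in S, and S is closed under ·: it is a subgroup.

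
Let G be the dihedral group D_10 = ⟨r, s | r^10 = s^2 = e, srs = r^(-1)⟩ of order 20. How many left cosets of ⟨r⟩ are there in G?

|⟨r⟩| = 10 and |G| = 20.
By Lagrange, [G : H] = |G|/|H| = 20/10 = 2.

2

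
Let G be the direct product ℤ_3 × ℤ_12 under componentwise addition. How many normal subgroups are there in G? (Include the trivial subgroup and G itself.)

18

G is abelian, so every subgroup is normal.
G has 18 subgroups in total, hence 18 normal subgroups.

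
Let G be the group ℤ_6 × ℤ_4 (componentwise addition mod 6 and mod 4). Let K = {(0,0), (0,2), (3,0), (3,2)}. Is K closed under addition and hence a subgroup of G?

|K| = 4 divides |G| = 24, consistent with Lagrange.
K contains the identity, every element's inverse is in K, and K is closed under +: it is a subgroup.

Yes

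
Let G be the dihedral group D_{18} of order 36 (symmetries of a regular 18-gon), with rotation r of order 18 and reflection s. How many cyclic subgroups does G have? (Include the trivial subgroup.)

24

Each element a generates a cyclic subgroup ⟨a⟩; distinct elements may generate the same one (a cyclic group of order d has φ(d) generators).
Cyclic subgroups by order — order 1: 1; order 2: 19; order 3: 1; order 6: 1; order 9: 1; order 18: 1.
Total: 24.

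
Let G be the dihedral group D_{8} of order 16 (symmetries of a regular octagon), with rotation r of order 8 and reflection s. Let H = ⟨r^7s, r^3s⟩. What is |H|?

|⟨r^7s⟩| = 2 and |⟨r^3s⟩| = 2, so |H| is a multiple of lcm(2, 2) = 2 and divides |G| = 16.
Closing under the operation: H = {e, r^4, r^3s, r^7s}, so |H| = 4.

4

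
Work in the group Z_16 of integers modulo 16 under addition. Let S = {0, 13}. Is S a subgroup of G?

13 ∈ S but its inverse 3 ∉ S, so S is not a subgroup.

No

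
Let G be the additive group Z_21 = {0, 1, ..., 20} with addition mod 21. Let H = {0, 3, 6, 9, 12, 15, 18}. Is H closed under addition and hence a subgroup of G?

|H| = 7 divides |G| = 21, consistent with Lagrange.
H contains the identity, every element's inverse is in H, and H is closed under +: it is a subgroup.
In fact H = ⟨18⟩.

Yes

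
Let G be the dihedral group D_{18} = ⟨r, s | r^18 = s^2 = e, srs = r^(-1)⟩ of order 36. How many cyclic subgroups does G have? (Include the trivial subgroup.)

24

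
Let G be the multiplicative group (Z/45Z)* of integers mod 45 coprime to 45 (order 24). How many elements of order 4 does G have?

4

The elements of order 4 are: 8, 17, 28, 37.
That's 4.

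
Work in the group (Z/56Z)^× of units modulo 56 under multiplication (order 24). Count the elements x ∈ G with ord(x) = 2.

7

The elements of order 2 are: 13, 15, 27, 29, 41, 43, 55.
That's 7.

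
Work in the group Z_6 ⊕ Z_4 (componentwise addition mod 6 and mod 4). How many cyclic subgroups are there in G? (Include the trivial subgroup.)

12

A cyclic subgroup of order d is generated by each of its φ(d) elements of order d, so the cyclic subgroups of order d number (#elements of order d)/φ(d).
Cyclic subgroups by order — order 1: 1; order 2: 3; order 3: 1; order 4: 2; order 6: 3; order 12: 2.
Total: 12.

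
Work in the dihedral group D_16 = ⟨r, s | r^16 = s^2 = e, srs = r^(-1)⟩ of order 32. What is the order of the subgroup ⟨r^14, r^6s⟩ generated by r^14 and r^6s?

16

|⟨r^14⟩| = 8 and |⟨r^6s⟩| = 2, so |H| is a multiple of lcm(8, 2) = 8 and divides |G| = 32.
Closing under the operation: H = {e, r^2, r^4, r^6, r^8, r^10, r^12, r^14, s, r^2s, r^4s, r^6s, r^8s, r^10s, r^12s, r^14s}, so |H| = 16.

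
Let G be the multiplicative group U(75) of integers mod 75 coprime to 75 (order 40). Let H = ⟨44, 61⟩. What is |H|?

|⟨44⟩| = 10 and |⟨61⟩| = 5, so |H| is a multiple of lcm(10, 5) = 10 and divides |G| = 40.
Closing under the operation: H = {1, 14, 16, 29, 31, 44, 46, 59, 61, 74}, so |H| = 10.

10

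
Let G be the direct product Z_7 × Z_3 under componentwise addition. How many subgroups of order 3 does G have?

1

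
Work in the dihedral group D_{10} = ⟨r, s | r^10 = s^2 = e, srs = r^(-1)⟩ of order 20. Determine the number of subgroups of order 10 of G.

|G| = 20 and 10 | 20, so subgroups of order 10 are possible by Lagrange.
The subgroups of order 10 are: {e, r, r^2, r^3, r^4, r^5, r^6, r^7, r^8, r^9}; {e, r^2, r^4, r^6, r^8, s, r^2s, r^4s, r^6s, r^8s}; {e, r^2, r^4, r^6, r^8, rs, r^3s, r^5s, r^7s, r^9s}.
So G has 3 subgroups of order 10.

3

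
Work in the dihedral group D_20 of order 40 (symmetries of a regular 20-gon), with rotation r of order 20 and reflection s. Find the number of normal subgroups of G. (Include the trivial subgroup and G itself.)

G has 48 subgroups. Checking conjugation-invariance by order — order 1: 1/1 normal; order 2: 1/21 normal; order 4: 1/11 normal; order 5: 1/1 normal; order 8: 0/5 normal; order 10: 1/5 normal; order 20: 3/3 normal; order 40: 1/1 normal.
Total normal subgroups: 9.

9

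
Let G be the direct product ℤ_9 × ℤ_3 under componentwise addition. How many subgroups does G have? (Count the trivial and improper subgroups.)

10

|G| = 27, so by Lagrange every subgroup order divides 27. Divisors: 1, 3, 9, 27.
Subgroups by order — order 1: 1; order 3: 4; order 9: 4; order 27: 1.
Total: 1 + 4 + 4 + 1 = 10.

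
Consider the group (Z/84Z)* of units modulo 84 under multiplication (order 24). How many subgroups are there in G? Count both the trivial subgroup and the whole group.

|G| = 24, so by Lagrange every subgroup order divides 24. Divisors: 1, 2, 3, 4, 6, 8, 12, 24.
Subgroups by order — order 1: 1; order 2: 7; order 3: 1; order 4: 7; order 6: 7; order 8: 1; order 12: 7; order 24: 1.
Total: 1 + 7 + 1 + 7 + 7 + 1 + 7 + 1 = 32.

32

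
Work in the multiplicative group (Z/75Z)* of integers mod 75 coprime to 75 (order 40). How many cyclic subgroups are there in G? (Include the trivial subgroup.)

12

Each element a generates a cyclic subgroup ⟨a⟩; distinct elements may generate the same one (a cyclic group of order d has φ(d) generators).
Cyclic subgroups by order — order 1: 1; order 2: 3; order 4: 2; order 5: 1; order 10: 3; order 20: 2.
Total: 12.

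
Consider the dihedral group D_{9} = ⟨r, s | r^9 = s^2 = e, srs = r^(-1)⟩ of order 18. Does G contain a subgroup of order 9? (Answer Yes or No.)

9 | 18. A subgroup of order 9 is {e, r, r^2, r^3, r^4, r^5, r^6, r^7, r^8}.

Yes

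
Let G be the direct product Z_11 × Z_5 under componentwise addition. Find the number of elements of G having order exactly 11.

An element (a,b) has order lcm(ord(a), ord(b)); count pairs with lcm equal to 11.
Enumerating gives 10 such elements.

10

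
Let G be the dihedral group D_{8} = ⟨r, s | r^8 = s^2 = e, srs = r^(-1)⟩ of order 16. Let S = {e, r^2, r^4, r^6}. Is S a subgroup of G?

|S| = 4 divides |G| = 16, consistent with Lagrange.
S contains the identity, every element's inverse is in S, and S is closed under ·: it is a subgroup.
In fact S = ⟨r^6⟩.

Yes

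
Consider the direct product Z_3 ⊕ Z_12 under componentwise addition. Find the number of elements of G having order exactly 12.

An element (a,b) has order lcm(ord(a), ord(b)); count pairs with lcm equal to 12.
Enumerating gives 16 such elements.

16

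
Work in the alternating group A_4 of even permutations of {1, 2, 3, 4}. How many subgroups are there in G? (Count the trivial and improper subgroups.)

|G| = 12, so by Lagrange every subgroup order divides 12. Divisors: 1, 2, 3, 4, 6, 12.
Subgroups by order — order 1: 1; order 2: 3; order 3: 4; order 4: 1; order 6: 0; order 12: 1.
Total: 1 + 3 + 4 + 1 + 0 + 1 = 10.

10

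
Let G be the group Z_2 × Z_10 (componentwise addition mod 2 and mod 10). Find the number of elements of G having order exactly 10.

12

An element (a,b) has order lcm(ord(a), ord(b)); count pairs with lcm equal to 10.
Enumerating gives 12 such elements.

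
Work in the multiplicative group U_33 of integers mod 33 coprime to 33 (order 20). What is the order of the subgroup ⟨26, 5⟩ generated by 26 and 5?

10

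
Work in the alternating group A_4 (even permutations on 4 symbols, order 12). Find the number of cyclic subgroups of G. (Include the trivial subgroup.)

8

Each element a generates a cyclic subgroup ⟨a⟩; distinct elements may generate the same one (a cyclic group of order d has φ(d) generators).
Cyclic subgroups by order — order 1: 1; order 2: 3; order 3: 4.
Total: 8.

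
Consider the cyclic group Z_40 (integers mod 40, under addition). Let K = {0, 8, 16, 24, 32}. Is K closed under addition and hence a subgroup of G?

|K| = 5 divides |G| = 40, consistent with Lagrange.
K contains the identity, every element's inverse is in K, and K is closed under +: it is a subgroup.
In fact K = ⟨16⟩.

Yes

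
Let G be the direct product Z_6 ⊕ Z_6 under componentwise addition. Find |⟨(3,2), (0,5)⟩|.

12

|⟨(3,2)⟩| = 6 and |⟨(0,5)⟩| = 6, so |H| is a multiple of lcm(6, 6) = 6 and divides |G| = 36.
Closing under the operation: H = {(0,0), (0,1), (0,2), (0,3), (0,4), (0,5), (3,0), (3,1), (3,2), (3,3), (3,4), (3,5)}, so |H| = 12.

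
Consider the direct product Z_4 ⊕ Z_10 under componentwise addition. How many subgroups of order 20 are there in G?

|G| = 40 and 20 | 40, so subgroups of order 20 are possible by Lagrange.
The subgroups of order 20 are: {(0,0), (0,1), (0,2), (0,3), (0,4), (0,5), (0,6), (0,7), (0,8), (0,9), (2,0), (2,1), (2,2), (2,3), (2,4), (2,5), (2,6), (2,7), (2,8), (2,9)}; {(0,0), (0,2), (0,4), (0,6), (0,8), (1,0), (1,2), (1,4), (1,6), (1,8), (2,0), (2,2), (2,4), (2,6), (2,8), (3,0), (3,2), (3,4), (3,6), (3,8)}; {(0,0), (0,2), (0,4), (0,6), (0,8), (1,1), (1,3), (1,5), (1,7), (1,9), (2,0), (2,2), (2,4), (2,6), (2,8), (3,1), (3,3), (3,5), (3,7), (3,9)}.
So G has 3 subgroups of order 20.

3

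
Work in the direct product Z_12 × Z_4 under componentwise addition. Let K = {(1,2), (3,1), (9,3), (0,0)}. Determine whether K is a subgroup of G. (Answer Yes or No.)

No

(1,2) ∈ K but its inverse (11,2) ∉ K, so K is not a subgroup.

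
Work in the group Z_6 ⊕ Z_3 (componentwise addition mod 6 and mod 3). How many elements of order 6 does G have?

8

An element (a,b) has order lcm(ord(a), ord(b)); count pairs with lcm equal to 6.
Enumerating gives 8 such elements.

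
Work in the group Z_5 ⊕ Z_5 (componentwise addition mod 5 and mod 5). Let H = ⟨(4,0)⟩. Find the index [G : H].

5

|⟨(4,0)⟩| = 5 and |G| = 25.
By Lagrange, [G : H] = |G|/|H| = 25/5 = 5.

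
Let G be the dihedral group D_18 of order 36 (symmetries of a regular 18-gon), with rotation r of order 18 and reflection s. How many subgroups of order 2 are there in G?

19

|G| = 36 and 2 | 36, so subgroups of order 2 are possible by Lagrange.
The subgroups of order 2 are: {e, r^10s}; {e, r^11s}; {e, r^12s}; {e, r^13s}; … (19 in all).
So G has 19 subgroups of order 2.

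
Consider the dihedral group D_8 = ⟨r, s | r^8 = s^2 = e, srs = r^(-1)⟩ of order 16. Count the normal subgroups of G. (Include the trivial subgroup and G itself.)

G has 19 subgroups. Checking conjugation-invariance by order — order 1: 1/1 normal; order 2: 1/9 normal; order 4: 1/5 normal; order 8: 3/3 normal; order 16: 1/1 normal.
Total normal subgroups: 7.

7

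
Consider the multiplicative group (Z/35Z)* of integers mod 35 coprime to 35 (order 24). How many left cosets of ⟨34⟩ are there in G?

12

|⟨34⟩| = 2 and |G| = 24.
By Lagrange, [G : H] = |G|/|H| = 24/2 = 12.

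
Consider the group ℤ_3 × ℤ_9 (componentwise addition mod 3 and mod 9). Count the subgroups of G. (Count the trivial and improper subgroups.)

10

|G| = 27, so by Lagrange every subgroup order divides 27. Divisors: 1, 3, 9, 27.
Subgroups by order — order 1: 1; order 3: 4; order 9: 4; order 27: 1.
Total: 1 + 4 + 4 + 1 = 10.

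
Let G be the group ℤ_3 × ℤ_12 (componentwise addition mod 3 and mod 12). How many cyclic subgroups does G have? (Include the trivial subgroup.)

15

Each element a generates a cyclic subgroup ⟨a⟩; distinct elements may generate the same one (a cyclic group of order d has φ(d) generators).
Cyclic subgroups by order — order 1: 1; order 2: 1; order 3: 4; order 4: 1; order 6: 4; order 12: 4.
Total: 15.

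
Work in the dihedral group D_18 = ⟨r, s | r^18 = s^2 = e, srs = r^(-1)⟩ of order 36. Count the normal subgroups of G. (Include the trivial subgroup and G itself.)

G has 45 subgroups. Checking conjugation-invariance by order — order 1: 1/1 normal; order 2: 1/19 normal; order 3: 1/1 normal; order 4: 0/9 normal; order 6: 1/7 normal; order 9: 1/1 normal; order 12: 0/3 normal; order 18: 3/3 normal; order 36: 1/1 normal.
Total normal subgroups: 9.

9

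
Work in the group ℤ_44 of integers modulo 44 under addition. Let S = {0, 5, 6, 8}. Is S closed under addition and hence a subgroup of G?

No

8 ∈ S but its inverse 36 ∉ S, so S is not a subgroup.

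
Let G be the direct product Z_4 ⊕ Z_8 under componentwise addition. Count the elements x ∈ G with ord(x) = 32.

An element (a,b) has order lcm(ord(a), ord(b)); count pairs with lcm equal to 32.
Enumerating gives 0 such elements.

0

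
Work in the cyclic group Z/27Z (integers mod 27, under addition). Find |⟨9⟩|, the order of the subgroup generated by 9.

3

In Z/27Z, the order of an element a is n/gcd(a, n).
gcd(9, 27) = 9, so |⟨9⟩| = 27/9 = 3.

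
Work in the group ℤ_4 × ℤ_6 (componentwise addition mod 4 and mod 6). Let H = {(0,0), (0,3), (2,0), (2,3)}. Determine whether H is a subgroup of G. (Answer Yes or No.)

|H| = 4 divides |G| = 24, consistent with Lagrange.
H contains the identity, every element's inverse is in H, and H is closed under +: it is a subgroup.

Yes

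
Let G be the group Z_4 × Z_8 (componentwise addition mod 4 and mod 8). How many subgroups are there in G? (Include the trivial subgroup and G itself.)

22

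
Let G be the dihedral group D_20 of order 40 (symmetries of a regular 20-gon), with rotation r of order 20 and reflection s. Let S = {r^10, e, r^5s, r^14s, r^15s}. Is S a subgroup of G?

Closure fails: r^10 · r^14s = r^4s ∉ S. So S is not a subgroup.

No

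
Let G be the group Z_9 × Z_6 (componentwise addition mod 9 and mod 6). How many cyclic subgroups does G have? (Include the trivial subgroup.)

16

Each element a generates a cyclic subgroup ⟨a⟩; distinct elements may generate the same one (a cyclic group of order d has φ(d) generators).
Cyclic subgroups by order — order 1: 1; order 2: 1; order 3: 4; order 6: 4; order 9: 3; order 18: 3.
Total: 16.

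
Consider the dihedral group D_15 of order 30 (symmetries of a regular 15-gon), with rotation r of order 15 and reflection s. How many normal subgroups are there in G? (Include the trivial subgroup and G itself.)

5

G has 28 subgroups. Checking conjugation-invariance by order — order 1: 1/1 normal; order 2: 0/15 normal; order 3: 1/1 normal; order 5: 1/1 normal; order 6: 0/5 normal; order 10: 0/3 normal; order 15: 1/1 normal; order 30: 1/1 normal.
Total normal subgroups: 5.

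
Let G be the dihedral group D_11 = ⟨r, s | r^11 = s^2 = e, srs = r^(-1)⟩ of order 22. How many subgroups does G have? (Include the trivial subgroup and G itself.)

|G| = 22, so by Lagrange every subgroup order divides 22. Divisors: 1, 2, 11, 22.
Subgroups by order — order 1: 1; order 2: 11; order 11: 1; order 22: 1.
Total: 1 + 11 + 1 + 1 = 14.

14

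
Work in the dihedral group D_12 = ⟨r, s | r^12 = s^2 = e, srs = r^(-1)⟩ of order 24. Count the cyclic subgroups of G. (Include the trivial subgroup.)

A cyclic subgroup of order d is generated by each of its φ(d) elements of order d, so the cyclic subgroups of order d number (#elements of order d)/φ(d).
Cyclic subgroups by order — order 1: 1; order 2: 13; order 3: 1; order 4: 1; order 6: 1; order 12: 1.
Total: 18.

18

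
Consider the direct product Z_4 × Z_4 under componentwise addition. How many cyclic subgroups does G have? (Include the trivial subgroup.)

10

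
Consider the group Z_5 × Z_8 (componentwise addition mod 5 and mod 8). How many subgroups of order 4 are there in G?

1

|G| = 40 and 4 | 40, so subgroups of order 4 are possible by Lagrange.
The subgroups of order 4 are: {(0,0), (0,2), (0,4), (0,6)}.
So G has 1 subgroup of order 4.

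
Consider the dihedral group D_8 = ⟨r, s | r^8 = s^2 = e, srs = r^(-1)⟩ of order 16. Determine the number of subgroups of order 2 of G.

9

|G| = 16 and 2 | 16, so subgroups of order 2 are possible by Lagrange.
The subgroups of order 2 are: {e, r^2s}; {e, r^3s}; {e, r^4}; {e, r^4s}; … (9 in all).
So G has 9 subgroups of order 2.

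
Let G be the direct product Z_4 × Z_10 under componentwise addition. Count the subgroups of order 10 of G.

3

|G| = 40 and 10 | 40, so subgroups of order 10 are possible by Lagrange.
The subgroups of order 10 are: {(0,0), (0,1), (0,2), (0,3), (0,4), (0,5), (0,6), (0,7), (0,8), (0,9)}; {(0,0), (0,2), (0,4), (0,6), (0,8), (2,0), (2,2), (2,4), (2,6), (2,8)}; {(0,0), (0,2), (0,4), (0,6), (0,8), (2,1), (2,3), (2,5), (2,7), (2,9)}.
So G has 3 subgroups of order 10.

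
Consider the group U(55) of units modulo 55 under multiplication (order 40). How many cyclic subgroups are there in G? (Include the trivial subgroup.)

12

Each element a generates a cyclic subgroup ⟨a⟩; distinct elements may generate the same one (a cyclic group of order d has φ(d) generators).
Cyclic subgroups by order — order 1: 1; order 2: 3; order 4: 2; order 5: 1; order 10: 3; order 20: 2.
Total: 12.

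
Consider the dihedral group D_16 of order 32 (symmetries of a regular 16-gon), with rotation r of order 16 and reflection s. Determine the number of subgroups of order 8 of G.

5

|G| = 32 and 8 | 32, so subgroups of order 8 are possible by Lagrange.
The subgroups of order 8 are: {e, r^2, r^4, r^6, r^8, r^10, r^12, r^14}; {e, r^4, r^8, r^12, r^2s, r^6s, r^10s, r^14s}; {e, r^4, r^8, r^12, r^3s, r^7s, r^11s, r^15s}; {e, r^4, r^8, r^12, s, r^4s, r^8s, r^12s}; … (5 in all).
So G has 5 subgroups of order 8.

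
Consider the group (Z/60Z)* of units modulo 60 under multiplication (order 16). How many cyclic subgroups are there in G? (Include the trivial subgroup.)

Group the elements of G by the cyclic subgroup they generate; each cyclic subgroup of order d accounts for φ(d) elements.
Cyclic subgroups by order — order 1: 1; order 2: 7; order 4: 4.
Total: 12.

12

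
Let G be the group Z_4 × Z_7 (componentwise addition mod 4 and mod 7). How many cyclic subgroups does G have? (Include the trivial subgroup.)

A cyclic subgroup of order d is generated by each of its φ(d) elements of order d, so the cyclic subgroups of order d number (#elements of order d)/φ(d).
Cyclic subgroups by order — order 1: 1; order 2: 1; order 4: 1; order 7: 1; order 14: 1; order 28: 1.
Total: 6.

6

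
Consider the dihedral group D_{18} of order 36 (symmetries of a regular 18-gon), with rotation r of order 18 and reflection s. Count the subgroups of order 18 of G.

3

|G| = 36 and 18 | 36, so subgroups of order 18 are possible by Lagrange.
The subgroups of order 18 are: {e, r, r^2, r^3, r^4, r^5, r^6, r^7, r^8, r^9, r^10, r^11, r^12, r^13, r^14, r^15, r^16, r^17}; {e, r^2, r^4, r^6, r^8, r^10, r^12, r^14, r^16, s, r^2s, r^4s, r^6s, r^8s, r^10s, r^12s, r^14s, r^16s}; {e, r^2, r^4, r^6, r^8, r^10, r^12, r^14, r^16, rs, r^3s, r^5s, r^7s, r^9s, r^11s, r^13s, r^15s, r^17s}.
So G has 3 subgroups of order 18.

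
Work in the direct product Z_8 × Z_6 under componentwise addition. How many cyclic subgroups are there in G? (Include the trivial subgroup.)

16

A cyclic subgroup of order d is generated by each of its φ(d) elements of order d, so the cyclic subgroups of order d number (#elements of order d)/φ(d).
Cyclic subgroups by order — order 1: 1; order 2: 3; order 3: 1; order 4: 2; order 6: 3; order 8: 2; order 12: 2; order 24: 2.
Total: 16.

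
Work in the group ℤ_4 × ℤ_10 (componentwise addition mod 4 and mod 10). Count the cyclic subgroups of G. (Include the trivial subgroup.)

A cyclic subgroup of order d is generated by each of its φ(d) elements of order d, so the cyclic subgroups of order d number (#elements of order d)/φ(d).
Cyclic subgroups by order — order 1: 1; order 2: 3; order 4: 2; order 5: 1; order 10: 3; order 20: 2.
Total: 12.

12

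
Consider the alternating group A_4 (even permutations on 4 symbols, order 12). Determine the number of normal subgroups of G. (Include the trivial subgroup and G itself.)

G has 10 subgroups. Checking conjugation-invariance by order — order 1: 1/1 normal; order 2: 0/3 normal; order 3: 0/4 normal; order 4: 1/1 normal; order 12: 1/1 normal.
Total normal subgroups: 3.

3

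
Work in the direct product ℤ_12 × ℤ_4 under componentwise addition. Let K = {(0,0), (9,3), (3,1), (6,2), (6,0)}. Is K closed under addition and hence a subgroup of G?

No

|K| = 5 does not divide |G| = 48, so by Lagrange K is not a subgroup.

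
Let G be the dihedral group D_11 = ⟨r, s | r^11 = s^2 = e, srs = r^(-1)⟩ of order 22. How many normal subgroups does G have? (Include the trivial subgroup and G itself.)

3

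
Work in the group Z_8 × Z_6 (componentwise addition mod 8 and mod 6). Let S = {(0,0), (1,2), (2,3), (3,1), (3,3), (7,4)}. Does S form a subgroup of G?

No

(2,3) ∈ S but its inverse (6,3) ∉ S, so S is not a subgroup.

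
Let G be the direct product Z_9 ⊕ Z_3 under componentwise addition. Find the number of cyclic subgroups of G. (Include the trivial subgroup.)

A cyclic subgroup of order d is generated by each of its φ(d) elements of order d, so the cyclic subgroups of order d number (#elements of order d)/φ(d).
Cyclic subgroups by order — order 1: 1; order 3: 4; order 9: 3.
Total: 8.

8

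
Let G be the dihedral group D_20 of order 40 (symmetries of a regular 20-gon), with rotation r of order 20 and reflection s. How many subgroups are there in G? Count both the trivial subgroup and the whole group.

48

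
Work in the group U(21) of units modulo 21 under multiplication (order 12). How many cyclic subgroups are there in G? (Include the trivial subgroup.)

A cyclic subgroup of order d is generated by each of its φ(d) elements of order d, so the cyclic subgroups of order d number (#elements of order d)/φ(d).
Cyclic subgroups by order — order 1: 1; order 2: 3; order 3: 1; order 6: 3.
Total: 8.

8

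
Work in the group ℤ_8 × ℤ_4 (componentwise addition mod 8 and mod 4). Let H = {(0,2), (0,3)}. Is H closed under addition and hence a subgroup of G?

The identity (0,0) ∉ H, so H is not a subgroup.

No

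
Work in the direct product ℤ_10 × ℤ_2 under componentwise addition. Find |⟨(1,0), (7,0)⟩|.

10

|⟨(1,0)⟩| = 10 and |⟨(7,0)⟩| = 10, so |H| is a multiple of lcm(10, 10) = 10 and divides |G| = 20.
Closing under the operation: H = {(0,0), (1,0), (2,0), (3,0), (4,0), (5,0), (6,0), (7,0), (8,0), (9,0)}, so |H| = 10.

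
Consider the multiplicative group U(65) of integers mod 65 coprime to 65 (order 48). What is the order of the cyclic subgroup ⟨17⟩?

12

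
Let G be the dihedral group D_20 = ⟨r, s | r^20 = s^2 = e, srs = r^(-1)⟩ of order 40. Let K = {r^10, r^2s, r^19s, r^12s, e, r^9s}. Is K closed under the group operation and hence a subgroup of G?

|K| = 6 does not divide |G| = 40, so by Lagrange K is not a subgroup.

No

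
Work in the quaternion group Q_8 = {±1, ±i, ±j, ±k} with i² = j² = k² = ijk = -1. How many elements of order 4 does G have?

6

The elements of order 4 are: i, -i, j, -j, k, -k.
That's 6.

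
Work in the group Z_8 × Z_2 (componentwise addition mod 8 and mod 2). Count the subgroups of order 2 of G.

3

|G| = 16 and 2 | 16, so subgroups of order 2 are possible by Lagrange.
The subgroups of order 2 are: {(0,0), (0,1)}; {(0,0), (4,0)}; {(0,0), (4,1)}.
So G has 3 subgroups of order 2.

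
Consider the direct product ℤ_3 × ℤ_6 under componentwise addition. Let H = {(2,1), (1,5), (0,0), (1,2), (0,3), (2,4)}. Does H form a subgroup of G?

|H| = 6 divides |G| = 18, consistent with Lagrange.
H contains the identity, every element's inverse is in H, and H is closed under +: it is a subgroup.
In fact H = ⟨(2,1)⟩.

Yes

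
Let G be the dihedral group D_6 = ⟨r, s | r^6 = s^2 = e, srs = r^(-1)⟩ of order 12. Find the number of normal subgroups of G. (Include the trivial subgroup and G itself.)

7

G has 16 subgroups. Checking conjugation-invariance by order — order 1: 1/1 normal; order 2: 1/7 normal; order 3: 1/1 normal; order 4: 0/3 normal; order 6: 3/3 normal; order 12: 1/1 normal.
Total normal subgroups: 7.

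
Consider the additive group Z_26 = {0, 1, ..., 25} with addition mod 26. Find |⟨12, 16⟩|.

|⟨12⟩| = 13 and |⟨16⟩| = 13, so |H| is a multiple of lcm(13, 13) = 13 and divides |G| = 26.
Closing under the operation: H = {0, 2, 4, 6, 8, 10, 12, 14, 16, 18, 20, 22, 24}, so |H| = 13.

13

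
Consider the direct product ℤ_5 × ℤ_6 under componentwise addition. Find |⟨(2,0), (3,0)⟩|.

5

|⟨(2,0)⟩| = 5 and |⟨(3,0)⟩| = 5, so |H| is a multiple of lcm(5, 5) = 5 and divides |G| = 30.
Closing under the operation: H = {(0,0), (1,0), (2,0), (3,0), (4,0)}, so |H| = 5.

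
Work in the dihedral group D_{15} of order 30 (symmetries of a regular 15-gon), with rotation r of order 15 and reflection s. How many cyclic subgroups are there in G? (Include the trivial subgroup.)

19

Group the elements of G by the cyclic subgroup they generate; each cyclic subgroup of order d accounts for φ(d) elements.
Cyclic subgroups by order — order 1: 1; order 2: 15; order 3: 1; order 5: 1; order 15: 1.
Total: 19.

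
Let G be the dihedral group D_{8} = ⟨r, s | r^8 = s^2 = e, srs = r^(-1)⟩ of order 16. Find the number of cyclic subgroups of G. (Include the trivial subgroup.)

Group the elements of G by the cyclic subgroup they generate; each cyclic subgroup of order d accounts for φ(d) elements.
Cyclic subgroups by order — order 1: 1; order 2: 9; order 4: 1; order 8: 1.
Total: 12.

12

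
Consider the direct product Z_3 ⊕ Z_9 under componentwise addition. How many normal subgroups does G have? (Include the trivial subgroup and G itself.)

10

G is abelian, so every subgroup is normal.
G has 10 subgroups in total, hence 10 normal subgroups.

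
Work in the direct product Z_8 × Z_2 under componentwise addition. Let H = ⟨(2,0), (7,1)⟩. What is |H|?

|⟨(2,0)⟩| = 4 and |⟨(7,1)⟩| = 8, so |H| is a multiple of lcm(4, 8) = 8 and divides |G| = 16.
Closing under the operation: H = {(0,0), (1,1), (2,0), (3,1), (4,0), (5,1), (6,0), (7,1)}, so |H| = 8.

8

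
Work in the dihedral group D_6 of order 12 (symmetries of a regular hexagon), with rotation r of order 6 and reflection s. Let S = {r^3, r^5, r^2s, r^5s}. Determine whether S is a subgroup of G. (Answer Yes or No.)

No

The identity e ∉ S, so S is not a subgroup.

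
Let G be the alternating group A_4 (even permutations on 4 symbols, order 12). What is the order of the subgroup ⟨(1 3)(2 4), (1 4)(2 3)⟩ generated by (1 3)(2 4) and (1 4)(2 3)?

4

|⟨(1 3)(2 4)⟩| = 2 and |⟨(1 4)(2 3)⟩| = 2, so |H| is a multiple of lcm(2, 2) = 2 and divides |G| = 12.
Closing under the operation: H = {e, (1 2)(3 4), (1 3)(2 4), (1 4)(2 3)}, so |H| = 4.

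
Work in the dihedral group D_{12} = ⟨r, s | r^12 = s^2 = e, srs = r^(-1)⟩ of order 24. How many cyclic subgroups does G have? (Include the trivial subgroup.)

Group the elements of G by the cyclic subgroup they generate; each cyclic subgroup of order d accounts for φ(d) elements.
Cyclic subgroups by order — order 1: 1; order 2: 13; order 3: 1; order 4: 1; order 6: 1; order 12: 1.
Total: 18.

18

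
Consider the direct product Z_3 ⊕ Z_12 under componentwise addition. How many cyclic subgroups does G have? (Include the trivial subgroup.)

15

Group the elements of G by the cyclic subgroup they generate; each cyclic subgroup of order d accounts for φ(d) elements.
Cyclic subgroups by order — order 1: 1; order 2: 1; order 3: 4; order 4: 1; order 6: 4; order 12: 4.
Total: 15.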